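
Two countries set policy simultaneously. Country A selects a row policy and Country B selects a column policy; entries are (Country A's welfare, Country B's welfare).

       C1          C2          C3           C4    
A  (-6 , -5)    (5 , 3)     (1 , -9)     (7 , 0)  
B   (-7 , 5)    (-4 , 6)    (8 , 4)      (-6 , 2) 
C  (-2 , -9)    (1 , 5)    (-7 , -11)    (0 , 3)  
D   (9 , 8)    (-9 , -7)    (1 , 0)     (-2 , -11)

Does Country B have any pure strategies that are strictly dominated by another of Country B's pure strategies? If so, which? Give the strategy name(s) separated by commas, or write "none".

C3, C4

Nothing dominates C1: C2 at D (8>-7); C3 at A (-5>-9); C4 at B (5>2).
C2 is not dominated — it holds its own against C1 at A (3>-5); C3 at A (3>-9); C4 at A (3>0).
C3: dominated, since C1 does at least as well everywhere (A: -5>-9, B: 5>4, C: -9>-11, D: 8>0).
C4 is strictly dominated by C2 (A: 3>0, B: 6>2, C: 5>3, D: -7>-11).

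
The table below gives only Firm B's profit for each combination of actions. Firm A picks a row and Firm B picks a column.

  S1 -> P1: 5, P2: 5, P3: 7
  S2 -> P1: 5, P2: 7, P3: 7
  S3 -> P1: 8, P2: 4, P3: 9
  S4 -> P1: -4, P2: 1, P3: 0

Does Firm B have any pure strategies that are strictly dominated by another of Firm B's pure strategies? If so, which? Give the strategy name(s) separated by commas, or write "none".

P1 is strictly dominated by P3 (S1: 7>5, S2: 7>5, S3: 9>8, S4: 0>-4).
P2: no other strategy beats it everywhere (P1 at S1 (5=5); P3 at S2 (7=7)).
P3 is not dominated — it holds its own against P1 at S1 (7>5); P2 at S1 (7>5).

P1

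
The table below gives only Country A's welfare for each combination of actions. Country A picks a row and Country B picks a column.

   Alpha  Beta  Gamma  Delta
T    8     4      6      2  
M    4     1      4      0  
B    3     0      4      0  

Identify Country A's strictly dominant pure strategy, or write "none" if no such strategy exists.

T vs M: Alpha: 8>4, Beta: 4>1, Gamma: 6>4, Delta: 2>0.
T vs B: Alpha: 8>3, Beta: 4>0, Gamma: 6>4, Delta: 2>0.
T strictly beats every other strategy against every opponent action, so it is strictly dominant.

T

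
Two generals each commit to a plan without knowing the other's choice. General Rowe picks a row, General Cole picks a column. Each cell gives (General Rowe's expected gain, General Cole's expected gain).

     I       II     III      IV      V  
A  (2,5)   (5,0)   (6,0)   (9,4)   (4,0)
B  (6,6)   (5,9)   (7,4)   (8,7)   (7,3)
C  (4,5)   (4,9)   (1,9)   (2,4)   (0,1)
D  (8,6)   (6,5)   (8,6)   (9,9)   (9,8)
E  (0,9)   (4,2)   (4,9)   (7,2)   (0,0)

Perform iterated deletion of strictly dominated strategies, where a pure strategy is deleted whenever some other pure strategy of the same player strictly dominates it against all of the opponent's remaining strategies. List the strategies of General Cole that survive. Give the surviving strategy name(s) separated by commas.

I, IV

For General Rowe, D strictly dominates B on the remaining columns (I: 8>6, II: 6>5, III: 8>7, IV: 9>8, V: 9>7); eliminate B.
General Rowe's strategy C is strictly dominated by D (I: 8>4, II: 6>4, III: 8>1, IV: 9>2, V: 9>0) and is removed.
For General Rowe, A strictly dominates E on the remaining columns (I: 2>0, II: 5>4, III: 6>4, IV: 9>7, V: 4>0); eliminate E.
General Cole's strategy II is strictly dominated by I (A: 5>0, D: 6>5) and is removed.
General Cole's strategy III is strictly dominated by IV (A: 4>0, D: 9>6) and is removed.
For General Cole, IV strictly dominates V on the remaining rows (A: 4>0, D: 9>8); eliminate V.
Among the remaining strategies, none is strictly dominated by another pure strategy of the same player, so the elimination stops.
Surviving strategies — General Rowe: {A, D}; General Cole: {I, IV}.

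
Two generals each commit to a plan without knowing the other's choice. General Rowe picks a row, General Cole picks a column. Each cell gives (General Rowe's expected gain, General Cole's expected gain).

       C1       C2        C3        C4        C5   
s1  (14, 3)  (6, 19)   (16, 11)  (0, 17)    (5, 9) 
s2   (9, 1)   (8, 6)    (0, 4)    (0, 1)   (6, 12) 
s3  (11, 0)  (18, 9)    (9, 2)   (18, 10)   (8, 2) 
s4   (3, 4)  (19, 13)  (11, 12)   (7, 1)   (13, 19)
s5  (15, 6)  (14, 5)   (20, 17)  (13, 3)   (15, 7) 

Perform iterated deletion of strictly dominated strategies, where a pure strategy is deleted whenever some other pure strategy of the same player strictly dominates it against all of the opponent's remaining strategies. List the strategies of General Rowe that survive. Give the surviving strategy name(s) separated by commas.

Row s1 is eliminated: s5 beats it against every remaining column (C1: 15>14, C2: 14>6, C3: 20>16, C4: 13>0, C5: 15>5).
General Rowe's strategy s2 is strictly dominated by s3 (C1: 11>9, C2: 18>8, C3: 9>0, C4: 18>0, C5: 8>6) and is removed.
General Cole's strategy C1 is strictly dominated by C3 (s3: 2>0, s4: 12>4, s5: 17>6) and is removed.
Among the remaining strategies, none is strictly dominated by another pure strategy of the same player, so the elimination stops.
Surviving strategies — General Rowe: {s3, s4, s5}; General Cole: {C2, C3, C4, C5}.

s3, s4, s5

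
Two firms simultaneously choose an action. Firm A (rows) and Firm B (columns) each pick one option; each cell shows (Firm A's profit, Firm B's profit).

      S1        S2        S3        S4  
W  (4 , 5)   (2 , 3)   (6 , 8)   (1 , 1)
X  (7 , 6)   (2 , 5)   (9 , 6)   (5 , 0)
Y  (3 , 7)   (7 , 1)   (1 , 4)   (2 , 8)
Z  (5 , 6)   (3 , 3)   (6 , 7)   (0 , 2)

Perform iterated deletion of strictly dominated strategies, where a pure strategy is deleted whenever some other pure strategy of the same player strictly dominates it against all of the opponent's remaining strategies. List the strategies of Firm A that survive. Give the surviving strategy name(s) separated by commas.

Column S2 is eliminated: S1 beats it against every remaining row (W: 5>3, X: 6>5, Y: 7>1, Z: 6>3).
Firm A's strategy W is strictly dominated by X (S1: 7>4, S3: 9>6, S4: 5>1) and is removed.
For Firm A, X strictly dominates Y on the remaining columns (S1: 7>3, S3: 9>1, S4: 5>2); eliminate Y.
For Firm A, X strictly dominates Z on the remaining columns (S1: 7>5, S3: 9>6, S4: 5>0); eliminate Z.
Column S4 is eliminated: S1 beats it against every remaining row (X: 6>0).
Among the remaining strategies, none is strictly dominated by another pure strategy of the same player, so the elimination stops.
Surviving strategies — Firm A: {X}; Firm B: {S1, S3}.

X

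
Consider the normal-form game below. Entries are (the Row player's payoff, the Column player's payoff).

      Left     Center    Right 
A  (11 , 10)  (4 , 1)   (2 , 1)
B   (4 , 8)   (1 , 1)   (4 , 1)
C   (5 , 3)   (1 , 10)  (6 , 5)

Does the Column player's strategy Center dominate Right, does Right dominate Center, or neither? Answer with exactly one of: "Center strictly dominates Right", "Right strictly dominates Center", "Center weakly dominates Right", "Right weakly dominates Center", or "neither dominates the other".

Center weakly dominates Right

Compare Center to Right across every action of the Row player: A: 1=1, B: 1=1, C: 10>5.
Center is at least as good everywhere and strictly better somewhere (tied only at A, B), so Center weakly but not strictly dominates Right.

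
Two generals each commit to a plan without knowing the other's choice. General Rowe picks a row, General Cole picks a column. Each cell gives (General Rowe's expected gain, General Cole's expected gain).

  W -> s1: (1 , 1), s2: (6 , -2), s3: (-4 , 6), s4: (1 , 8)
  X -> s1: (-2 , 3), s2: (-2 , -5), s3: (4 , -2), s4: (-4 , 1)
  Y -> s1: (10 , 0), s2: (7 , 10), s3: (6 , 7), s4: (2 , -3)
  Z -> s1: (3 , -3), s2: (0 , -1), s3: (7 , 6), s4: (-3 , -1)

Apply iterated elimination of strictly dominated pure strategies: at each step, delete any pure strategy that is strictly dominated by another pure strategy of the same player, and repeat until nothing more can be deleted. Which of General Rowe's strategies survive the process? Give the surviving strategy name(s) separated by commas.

Y, Z

Row W is eliminated: Y beats it against every remaining column (s1: 10>1, s2: 7>6, s3: 6>-4, s4: 2>1).
General Rowe's strategy X is strictly dominated by Y (s1: 10>-2, s2: 7>-2, s3: 6>4, s4: 2>-4) and is removed.
Column s1 is eliminated: s2 beats it against every remaining row (Y: 10>0, Z: -1>-3).
General Cole's strategy s4 is strictly dominated by s3 (Y: 7>-3, Z: 6>-1) and is removed.
Among the remaining strategies, none is strictly dominated by another pure strategy of the same player, so the elimination stops.
Surviving strategies — General Rowe: {Y, Z}; General Cole: {s2, s3}.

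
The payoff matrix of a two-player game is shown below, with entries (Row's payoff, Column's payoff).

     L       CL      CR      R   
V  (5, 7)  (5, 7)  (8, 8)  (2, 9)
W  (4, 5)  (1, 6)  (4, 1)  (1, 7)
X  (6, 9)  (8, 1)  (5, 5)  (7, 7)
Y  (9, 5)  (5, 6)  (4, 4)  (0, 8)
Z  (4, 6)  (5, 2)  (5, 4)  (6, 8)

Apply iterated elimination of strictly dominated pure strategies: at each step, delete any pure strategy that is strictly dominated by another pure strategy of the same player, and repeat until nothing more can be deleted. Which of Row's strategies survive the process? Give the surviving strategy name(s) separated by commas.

X, Y

Row W is eliminated: V beats it against every remaining column (L: 5>4, CL: 5>1, CR: 8>4, R: 2>1).
Column CL is eliminated: R beats it against every remaining row (V: 9>7, X: 7>1, Y: 8>6, Z: 8>2).
Column's strategy CR is strictly dominated by R (V: 9>8, X: 7>5, Y: 8>4, Z: 8>4) and is removed.
Row's strategy V is strictly dominated by X (L: 6>5, R: 7>2) and is removed.
Row Z is eliminated: X beats it against every remaining column (L: 6>4, R: 7>6).
Among the remaining strategies, none is strictly dominated by another pure strategy of the same player, so the elimination stops.
Surviving strategies — Row: {X, Y}; Column: {L, R}.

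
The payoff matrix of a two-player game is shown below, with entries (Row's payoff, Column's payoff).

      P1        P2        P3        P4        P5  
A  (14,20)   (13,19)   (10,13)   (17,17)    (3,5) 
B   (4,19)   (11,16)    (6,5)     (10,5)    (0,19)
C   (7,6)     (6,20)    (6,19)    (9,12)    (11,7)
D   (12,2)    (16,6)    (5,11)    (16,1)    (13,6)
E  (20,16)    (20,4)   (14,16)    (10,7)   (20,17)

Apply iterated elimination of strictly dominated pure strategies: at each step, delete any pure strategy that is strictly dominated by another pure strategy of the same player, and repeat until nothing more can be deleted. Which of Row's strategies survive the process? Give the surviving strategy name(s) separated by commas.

E

Row's strategy B is strictly dominated by A (P1: 14>4, P2: 13>11, P3: 10>6, P4: 17>10, P5: 3>0) and is removed.
Row's strategy C is strictly dominated by E (P1: 20>7, P2: 20>6, P3: 14>6, P4: 10>9, P5: 20>11) and is removed.
For Column, P1 strictly dominates P4 on the remaining rows (A: 20>17, D: 2>1, E: 16>7); eliminate P4.
Row's strategy A is strictly dominated by E (P1: 20>14, P2: 20>13, P3: 14>10, P5: 20>3) and is removed.
For Row, E strictly dominates D on the remaining columns (P1: 20>12, P2: 20>16, P3: 14>5, P5: 20>13); eliminate D.
For Column, P5 strictly dominates P1 on the remaining rows (E: 17>16); eliminate P1.
Column's strategy P2 is strictly dominated by P3 (E: 16>4) and is removed.
Column P3 is eliminated: P5 beats it against every remaining row (E: 17>16).
Among the remaining strategies, none is strictly dominated by another pure strategy of the same player, so the elimination stops.
Surviving strategies — Row: {E}; Column: {P5}.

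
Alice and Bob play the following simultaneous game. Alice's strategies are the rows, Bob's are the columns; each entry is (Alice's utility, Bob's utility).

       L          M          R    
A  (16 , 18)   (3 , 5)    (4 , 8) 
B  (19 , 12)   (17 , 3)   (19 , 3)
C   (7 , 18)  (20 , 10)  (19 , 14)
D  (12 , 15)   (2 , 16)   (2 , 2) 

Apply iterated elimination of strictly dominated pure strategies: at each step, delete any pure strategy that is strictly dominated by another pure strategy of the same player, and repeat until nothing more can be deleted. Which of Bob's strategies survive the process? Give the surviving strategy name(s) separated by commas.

L

Row A is eliminated: B beats it against every remaining column (L: 19>16, M: 17>3, R: 19>4).
Row D is eliminated: B beats it against every remaining column (L: 19>12, M: 17>2, R: 19>2).
Bob's strategy M is strictly dominated by L (B: 12>3, C: 18>10) and is removed.
Column R is eliminated: L beats it against every remaining row (B: 12>3, C: 18>14).
Row C is eliminated: B beats it against every remaining column (L: 19>7).
Among the remaining strategies, none is strictly dominated by another pure strategy of the same player, so the elimination stops.
Surviving strategies — Alice: {B}; Bob: {L}.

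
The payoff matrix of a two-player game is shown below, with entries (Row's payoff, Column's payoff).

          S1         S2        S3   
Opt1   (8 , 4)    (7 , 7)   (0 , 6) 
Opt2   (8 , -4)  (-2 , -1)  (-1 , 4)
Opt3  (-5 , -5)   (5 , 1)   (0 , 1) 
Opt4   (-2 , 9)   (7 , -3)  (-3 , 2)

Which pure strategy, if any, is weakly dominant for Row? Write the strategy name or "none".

Opt1 vs Opt2: S1: 8=8, S2: 7>-2, S3: 0>-1.
Opt1 vs Opt3: S1: 8>-5, S2: 7>5, S3: 0=0.
Opt1 vs Opt4: S1: 8>-2, S2: 7=7, S3: 0>-3.
Opt1 is at least as good as every other strategy against every opponent action, so it is weakly dominant.

Opt1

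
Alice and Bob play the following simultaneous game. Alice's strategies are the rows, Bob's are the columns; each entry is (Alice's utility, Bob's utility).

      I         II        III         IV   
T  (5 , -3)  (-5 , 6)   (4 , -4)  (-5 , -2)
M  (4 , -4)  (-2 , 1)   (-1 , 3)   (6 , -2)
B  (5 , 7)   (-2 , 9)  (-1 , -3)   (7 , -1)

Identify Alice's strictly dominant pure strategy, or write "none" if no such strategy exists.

none

T fails to dominate M at II (-5<-2).
M fails to dominate T at I (4<5).
B fails to dominate T at I (5=5).
No single strategy dominates all the others.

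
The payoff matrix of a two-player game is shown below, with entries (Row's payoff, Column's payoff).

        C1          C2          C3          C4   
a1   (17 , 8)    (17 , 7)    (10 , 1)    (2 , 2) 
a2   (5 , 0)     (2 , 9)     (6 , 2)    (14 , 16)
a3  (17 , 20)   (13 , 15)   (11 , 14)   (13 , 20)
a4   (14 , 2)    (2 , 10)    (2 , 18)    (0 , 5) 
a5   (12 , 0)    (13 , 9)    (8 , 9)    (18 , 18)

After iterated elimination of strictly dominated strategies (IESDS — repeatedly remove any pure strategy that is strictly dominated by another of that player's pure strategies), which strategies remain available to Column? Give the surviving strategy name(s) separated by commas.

C1, C2, C4

Row a2 is eliminated: a5 beats it against every remaining column (C1: 12>5, C2: 13>2, C3: 8>6, C4: 18>14).
Row a4 is eliminated: a1 beats it against every remaining column (C1: 17>14, C2: 17>2, C3: 10>2, C4: 2>0).
For Column, C4 strictly dominates C3 on the remaining rows (a1: 2>1, a3: 20>14, a5: 18>9); eliminate C3.
Among the remaining strategies, none is strictly dominated by another pure strategy of the same player, so the elimination stops.
Surviving strategies — Row: {a1, a3, a5}; Column: {C1, C2, C4}.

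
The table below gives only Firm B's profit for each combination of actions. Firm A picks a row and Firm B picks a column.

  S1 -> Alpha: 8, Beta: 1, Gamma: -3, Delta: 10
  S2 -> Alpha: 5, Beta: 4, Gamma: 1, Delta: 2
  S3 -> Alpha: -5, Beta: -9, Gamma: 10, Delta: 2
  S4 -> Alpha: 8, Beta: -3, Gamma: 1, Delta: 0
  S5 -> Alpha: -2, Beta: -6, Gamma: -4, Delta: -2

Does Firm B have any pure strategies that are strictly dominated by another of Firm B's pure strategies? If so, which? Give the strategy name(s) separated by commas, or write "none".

Beta

Alpha is not dominated — it holds its own against Beta at S1 (8>1); Gamma at S1 (8>-3); Delta at S2 (5>2).
Alpha strictly dominates Beta — S1: 8>1, S2: 5>4, S3: -5>-9, S4: 8>-3, S5: -2>-6.
Gamma is not dominated — it holds its own against Alpha at S3 (10>-5); Beta at S3 (10>-9); Delta at S3 (10>2).
Nothing dominates Delta: Alpha at S1 (10>8); Beta at S1 (10>1); Gamma at S1 (10>-3).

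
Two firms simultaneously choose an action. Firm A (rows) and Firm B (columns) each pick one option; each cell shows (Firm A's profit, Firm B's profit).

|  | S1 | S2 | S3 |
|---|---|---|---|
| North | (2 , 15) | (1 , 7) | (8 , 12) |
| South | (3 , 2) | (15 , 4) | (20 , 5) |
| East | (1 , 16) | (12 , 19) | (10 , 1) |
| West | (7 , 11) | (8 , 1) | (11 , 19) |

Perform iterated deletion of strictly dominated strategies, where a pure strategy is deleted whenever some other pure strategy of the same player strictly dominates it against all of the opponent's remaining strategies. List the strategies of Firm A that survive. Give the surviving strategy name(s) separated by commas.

Row North is eliminated: South beats it against every remaining column (S1: 3>2, S2: 15>1, S3: 20>8).
For Firm A, South strictly dominates East on the remaining columns (S1: 3>1, S2: 15>12, S3: 20>10); eliminate East.
Column S1 is eliminated: S3 beats it against every remaining row (South: 5>2, West: 19>11).
For Firm A, South strictly dominates West on the remaining columns (S2: 15>8, S3: 20>11); eliminate West.
Firm B's strategy S2 is strictly dominated by S3 (South: 5>4) and is removed.
Among the remaining strategies, none is strictly dominated by another pure strategy of the same player, so the elimination stops.
Surviving strategies — Firm A: {South}; Firm B: {S3}.

South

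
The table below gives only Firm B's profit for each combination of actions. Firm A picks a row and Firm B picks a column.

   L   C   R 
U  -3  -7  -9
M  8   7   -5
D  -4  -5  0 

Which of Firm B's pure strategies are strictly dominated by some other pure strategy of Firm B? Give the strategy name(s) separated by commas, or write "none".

Nothing dominates L: C at U (-3>-7); R at U (-3>-9).
C is strictly dominated by L (U: -3>-7, M: 8>7, D: -4>-5).
R is not dominated — it holds its own against L at D (0>-4); C at D (0>-5).

C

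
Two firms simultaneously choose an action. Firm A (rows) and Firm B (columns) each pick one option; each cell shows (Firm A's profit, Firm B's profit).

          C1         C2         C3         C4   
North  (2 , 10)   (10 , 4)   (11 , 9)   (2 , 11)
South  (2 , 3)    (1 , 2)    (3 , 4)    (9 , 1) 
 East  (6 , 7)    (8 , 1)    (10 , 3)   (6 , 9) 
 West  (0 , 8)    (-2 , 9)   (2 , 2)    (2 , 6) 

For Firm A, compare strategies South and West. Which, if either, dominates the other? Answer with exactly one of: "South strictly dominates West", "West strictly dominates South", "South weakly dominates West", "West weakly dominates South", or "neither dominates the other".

South's payoffs vs West's, by Firm B's action — C1: 2>0, C2: 1>-2, C3: 3>2, C4: 9>2.
Every comparison favours South, so South strictly dominates West.

South strictly dominates West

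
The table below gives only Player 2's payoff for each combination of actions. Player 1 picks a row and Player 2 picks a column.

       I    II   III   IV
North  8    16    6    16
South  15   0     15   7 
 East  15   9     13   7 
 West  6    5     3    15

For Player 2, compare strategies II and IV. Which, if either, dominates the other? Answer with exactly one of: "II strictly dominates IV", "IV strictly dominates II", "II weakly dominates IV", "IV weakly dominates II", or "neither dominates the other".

Compare II to IV across every action of Player 1: North: 16=16, South: 0<7, East: 9>7, West: 5<15.
II does better at East but worse at South, West; neither strategy dominates the other.

neither dominates the other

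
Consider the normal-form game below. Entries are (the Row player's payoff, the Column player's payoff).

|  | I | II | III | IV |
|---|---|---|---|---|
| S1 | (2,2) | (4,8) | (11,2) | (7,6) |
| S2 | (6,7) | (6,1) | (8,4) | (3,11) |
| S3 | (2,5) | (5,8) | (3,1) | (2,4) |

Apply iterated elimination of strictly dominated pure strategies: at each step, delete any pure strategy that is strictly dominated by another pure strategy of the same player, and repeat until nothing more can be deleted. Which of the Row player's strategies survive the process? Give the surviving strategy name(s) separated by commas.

S1, S2

The Row player's strategy S3 is strictly dominated by S2 (I: 6>2, II: 6>5, III: 8>3, IV: 3>2) and is removed.
Column I is eliminated: IV beats it against every remaining row (S1: 6>2, S2: 11>7).
For the Column player, IV strictly dominates III on the remaining rows (S1: 6>2, S2: 11>4); eliminate III.
Among the remaining strategies, none is strictly dominated by another pure strategy of the same player, so the elimination stops.
Surviving strategies — the Row player: {S1, S2}; the Column player: {II, IV}.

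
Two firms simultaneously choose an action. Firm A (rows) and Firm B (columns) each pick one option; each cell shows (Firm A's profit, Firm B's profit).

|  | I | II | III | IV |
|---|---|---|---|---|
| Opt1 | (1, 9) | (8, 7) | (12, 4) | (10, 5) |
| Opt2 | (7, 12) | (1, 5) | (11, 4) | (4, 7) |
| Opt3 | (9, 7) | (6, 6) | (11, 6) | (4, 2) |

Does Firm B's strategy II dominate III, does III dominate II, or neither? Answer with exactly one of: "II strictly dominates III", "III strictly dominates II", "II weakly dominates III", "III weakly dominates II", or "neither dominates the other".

II weakly dominates III

Compare II to III across every action of Firm A: Opt1: 7>4, Opt2: 5>4, Opt3: 6=6.
II is at least as good everywhere and strictly better somewhere (tied only at Opt3), so II weakly but not strictly dominates III.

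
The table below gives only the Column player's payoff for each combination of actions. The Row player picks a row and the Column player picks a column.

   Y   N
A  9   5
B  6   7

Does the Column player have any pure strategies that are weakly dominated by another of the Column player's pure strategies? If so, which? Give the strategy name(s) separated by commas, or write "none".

Y is not dominated — it holds its own against N at A (9>5).
Nothing dominates N: Y at B (7>6).

none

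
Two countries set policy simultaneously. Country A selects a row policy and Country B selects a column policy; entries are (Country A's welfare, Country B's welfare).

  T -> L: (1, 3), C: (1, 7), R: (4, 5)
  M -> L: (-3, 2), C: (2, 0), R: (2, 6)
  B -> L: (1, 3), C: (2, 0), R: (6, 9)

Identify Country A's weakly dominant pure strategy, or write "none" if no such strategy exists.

B vs T: L: 1=1, C: 2>1, R: 6>4.
B vs M: L: 1>-3, C: 2=2, R: 6>2.
B is at least as good as every other strategy against every opponent action, so it is weakly dominant.

B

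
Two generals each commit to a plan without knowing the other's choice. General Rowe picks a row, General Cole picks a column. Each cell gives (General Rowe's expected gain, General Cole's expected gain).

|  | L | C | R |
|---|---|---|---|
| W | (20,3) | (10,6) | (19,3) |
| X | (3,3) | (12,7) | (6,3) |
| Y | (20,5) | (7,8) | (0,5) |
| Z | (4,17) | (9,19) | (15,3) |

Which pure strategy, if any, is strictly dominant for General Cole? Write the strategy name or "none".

C vs L: W: 6>3, X: 7>3, Y: 8>5, Z: 19>17.
C vs R: W: 6>3, X: 7>3, Y: 8>5, Z: 19>3.
C strictly beats every other strategy against every opponent action, so it is strictly dominant.

C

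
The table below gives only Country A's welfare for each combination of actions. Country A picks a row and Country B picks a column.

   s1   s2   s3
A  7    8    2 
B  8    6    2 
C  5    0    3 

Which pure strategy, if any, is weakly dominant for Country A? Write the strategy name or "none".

A fails to dominate B at s1 (7<8).
B fails to dominate A at s2 (6<8).
C fails to dominate A at s1 (5<7).
No single strategy dominates all the others.

none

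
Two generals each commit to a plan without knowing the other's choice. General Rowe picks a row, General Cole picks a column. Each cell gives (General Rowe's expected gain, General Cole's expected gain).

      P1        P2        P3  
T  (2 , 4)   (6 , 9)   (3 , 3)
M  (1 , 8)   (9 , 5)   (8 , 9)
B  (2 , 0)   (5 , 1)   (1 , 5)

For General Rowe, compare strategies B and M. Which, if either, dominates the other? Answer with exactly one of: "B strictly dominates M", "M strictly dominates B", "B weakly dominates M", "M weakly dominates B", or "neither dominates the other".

neither dominates the other

B's payoffs vs M's, by General Cole's action — P1: 2>1, P2: 5<9, P3: 1<8.
B does better at P1 but worse at P2, P3; neither strategy dominates the other.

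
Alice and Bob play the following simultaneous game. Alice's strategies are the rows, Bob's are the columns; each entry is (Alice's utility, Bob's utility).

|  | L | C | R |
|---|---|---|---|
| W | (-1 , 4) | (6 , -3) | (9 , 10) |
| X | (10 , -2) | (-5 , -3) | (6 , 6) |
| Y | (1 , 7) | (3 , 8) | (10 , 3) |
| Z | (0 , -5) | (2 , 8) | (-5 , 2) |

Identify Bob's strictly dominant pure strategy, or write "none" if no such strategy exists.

L fails to dominate C at Y (7<8).
C fails to dominate L at W (-3<4).
R fails to dominate L at Y (3<7).
No single strategy dominates all the others.

none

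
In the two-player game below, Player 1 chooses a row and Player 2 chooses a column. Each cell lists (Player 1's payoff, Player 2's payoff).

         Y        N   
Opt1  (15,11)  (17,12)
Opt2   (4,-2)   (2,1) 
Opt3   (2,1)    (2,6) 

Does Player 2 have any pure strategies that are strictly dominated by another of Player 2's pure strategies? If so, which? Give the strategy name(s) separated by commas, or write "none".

Y is strictly dominated by N (Opt1: 12>11, Opt2: 1>-2, Opt3: 6>1).
N is not dominated — it holds its own against Y at Opt1 (12>11).

Y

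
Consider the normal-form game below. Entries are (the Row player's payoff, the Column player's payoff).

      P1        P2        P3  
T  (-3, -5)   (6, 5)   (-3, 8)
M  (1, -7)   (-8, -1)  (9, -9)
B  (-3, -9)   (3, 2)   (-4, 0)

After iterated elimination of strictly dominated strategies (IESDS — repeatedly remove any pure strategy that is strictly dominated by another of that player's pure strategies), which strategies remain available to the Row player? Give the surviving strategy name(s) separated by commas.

T, M

The Column player's strategy P1 is strictly dominated by P2 (T: 5>-5, M: -1>-7, B: 2>-9) and is removed.
For the Row player, T strictly dominates B on the remaining columns (P2: 6>3, P3: -3>-4); eliminate B.
Among the remaining strategies, none is strictly dominated by another pure strategy of the same player, so the elimination stops.
Surviving strategies — the Row player: {T, M}; the Column player: {P2, P3}.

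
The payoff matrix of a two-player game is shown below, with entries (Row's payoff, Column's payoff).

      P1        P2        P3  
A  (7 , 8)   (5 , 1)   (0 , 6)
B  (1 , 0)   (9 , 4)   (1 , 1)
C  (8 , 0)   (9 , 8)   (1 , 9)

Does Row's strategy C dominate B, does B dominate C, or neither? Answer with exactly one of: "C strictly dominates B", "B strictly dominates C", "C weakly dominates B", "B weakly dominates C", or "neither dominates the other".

C weakly dominates B

C's payoffs vs B's, by Column's action — P1: 8>1, P2: 9=9, P3: 1=1.
C is at least as good everywhere and strictly better somewhere (tied only at P2, P3), so C weakly but not strictly dominates B.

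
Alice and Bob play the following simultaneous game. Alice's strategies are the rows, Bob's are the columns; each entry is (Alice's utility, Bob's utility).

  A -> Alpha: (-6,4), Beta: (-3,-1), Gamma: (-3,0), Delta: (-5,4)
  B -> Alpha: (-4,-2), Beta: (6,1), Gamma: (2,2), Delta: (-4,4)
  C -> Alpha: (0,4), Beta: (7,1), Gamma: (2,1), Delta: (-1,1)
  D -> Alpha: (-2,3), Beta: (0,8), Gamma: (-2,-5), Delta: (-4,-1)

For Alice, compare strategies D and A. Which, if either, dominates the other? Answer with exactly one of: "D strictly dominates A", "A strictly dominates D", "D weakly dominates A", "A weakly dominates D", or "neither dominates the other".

D's payoffs vs A's, by Bob's action — Alpha: -2>-6, Beta: 0>-3, Gamma: -2>-3, Delta: -4>-5.
D gives a strictly higher payoff against each choice by Bob, so D strictly dominates A.

D strictly dominates A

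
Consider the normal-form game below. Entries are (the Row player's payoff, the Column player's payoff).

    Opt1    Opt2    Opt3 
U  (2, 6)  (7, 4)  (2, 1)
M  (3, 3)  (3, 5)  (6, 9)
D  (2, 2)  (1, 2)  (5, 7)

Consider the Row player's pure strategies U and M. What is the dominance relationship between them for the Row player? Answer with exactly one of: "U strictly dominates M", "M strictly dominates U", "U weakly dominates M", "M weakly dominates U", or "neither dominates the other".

neither dominates the other

Compare U to M across each opponent action: Opt1: 2<3, Opt2: 7>3, Opt3: 2<6.
U does better at Opt2 but worse at Opt1, Opt3; neither strategy dominates the other.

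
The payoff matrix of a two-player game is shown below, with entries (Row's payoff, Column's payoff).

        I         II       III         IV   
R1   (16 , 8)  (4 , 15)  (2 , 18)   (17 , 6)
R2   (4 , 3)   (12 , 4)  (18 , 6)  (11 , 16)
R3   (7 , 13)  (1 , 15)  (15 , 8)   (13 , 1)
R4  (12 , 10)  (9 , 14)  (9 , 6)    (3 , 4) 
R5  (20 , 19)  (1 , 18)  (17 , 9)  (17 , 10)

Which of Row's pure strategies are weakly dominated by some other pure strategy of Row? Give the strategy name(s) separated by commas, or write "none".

R3

R1 is not dominated — it holds its own against R2 at I (16>4); R3 at I (16>7); R4 at I (16>12); R5 at II (4>1).
Nothing dominates R2: R1 at II (12>4); R3 at II (12>1); R4 at II (12>9); R5 at II (12>1).
R5 weakly dominates R3 — I: 20>7, II: 1=1, III: 17>15, IV: 17>13.
R4: no other strategy beats it everywhere (R1 at II (9>4); R2 at I (12>4); R3 at I (12>7); R5 at II (9>1)).
Nothing dominates R5: R1 at I (20>16); R2 at I (20>4); R3 at I (20>7); R4 at I (20>12).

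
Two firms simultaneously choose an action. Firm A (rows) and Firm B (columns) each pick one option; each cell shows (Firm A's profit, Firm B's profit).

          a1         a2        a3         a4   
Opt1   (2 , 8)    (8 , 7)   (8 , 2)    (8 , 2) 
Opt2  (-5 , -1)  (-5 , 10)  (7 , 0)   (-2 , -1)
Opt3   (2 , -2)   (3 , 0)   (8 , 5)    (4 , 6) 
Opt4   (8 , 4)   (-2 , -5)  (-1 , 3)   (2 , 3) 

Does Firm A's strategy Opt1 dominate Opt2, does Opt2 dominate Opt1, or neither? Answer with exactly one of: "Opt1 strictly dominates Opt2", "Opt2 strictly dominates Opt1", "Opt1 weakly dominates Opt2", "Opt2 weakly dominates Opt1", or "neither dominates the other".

Opt1 strictly dominates Opt2

Compare Opt1 to Opt2 across every action of Firm B: a1: 2>-5, a2: 8>-5, a3: 8>7, a4: 8>-2.
Opt1 gives a strictly higher payoff against every action of Firm B, so Opt1 strictly dominates Opt2.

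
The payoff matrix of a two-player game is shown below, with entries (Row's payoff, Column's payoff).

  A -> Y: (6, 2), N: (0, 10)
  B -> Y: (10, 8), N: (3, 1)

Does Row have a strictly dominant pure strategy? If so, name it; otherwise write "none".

B vs A: Y: 10>6, N: 3>0.
B strictly beats every other strategy against every opponent action, so it is strictly dominant.

B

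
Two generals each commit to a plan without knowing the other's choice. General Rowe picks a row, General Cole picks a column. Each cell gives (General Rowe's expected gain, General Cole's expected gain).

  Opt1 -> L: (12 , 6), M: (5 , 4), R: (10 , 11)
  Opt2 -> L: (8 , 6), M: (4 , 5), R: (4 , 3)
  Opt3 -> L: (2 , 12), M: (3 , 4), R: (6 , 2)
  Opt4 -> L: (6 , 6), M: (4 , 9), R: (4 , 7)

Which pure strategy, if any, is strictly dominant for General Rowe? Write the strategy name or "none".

Opt1 vs Opt2: L: 12>8, M: 5>4, R: 10>4.
Opt1 vs Opt3: L: 12>2, M: 5>3, R: 10>6.
Opt1 vs Opt4: L: 12>6, M: 5>4, R: 10>4.
Opt1 strictly beats every other strategy against every opponent action, so it is strictly dominant.

Opt1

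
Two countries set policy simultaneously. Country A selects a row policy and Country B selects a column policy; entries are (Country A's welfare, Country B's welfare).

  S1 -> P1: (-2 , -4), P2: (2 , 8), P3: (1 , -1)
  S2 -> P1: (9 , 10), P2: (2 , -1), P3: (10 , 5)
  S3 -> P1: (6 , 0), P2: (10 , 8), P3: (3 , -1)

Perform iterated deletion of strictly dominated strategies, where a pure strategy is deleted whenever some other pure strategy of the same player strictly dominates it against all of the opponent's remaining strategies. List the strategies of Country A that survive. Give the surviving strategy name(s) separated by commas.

S2, S3

For Country A, S3 strictly dominates S1 on the remaining columns (P1: 6>-2, P2: 10>2, P3: 3>1); eliminate S1.
For Country B, P1 strictly dominates P3 on the remaining rows (S2: 10>5, S3: 0>-1); eliminate P3.
Among the remaining strategies, none is strictly dominated by another pure strategy of the same player, so the elimination stops.
Surviving strategies — Country A: {S2, S3}; Country B: {P1, P2}.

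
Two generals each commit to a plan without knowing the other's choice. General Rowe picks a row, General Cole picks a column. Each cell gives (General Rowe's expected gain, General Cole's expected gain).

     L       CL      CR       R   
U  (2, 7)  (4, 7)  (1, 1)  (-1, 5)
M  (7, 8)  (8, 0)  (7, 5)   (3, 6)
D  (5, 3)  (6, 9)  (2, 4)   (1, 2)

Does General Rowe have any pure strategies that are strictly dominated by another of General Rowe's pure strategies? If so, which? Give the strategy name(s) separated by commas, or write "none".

U, D

M strictly dominates U — L: 7>2, CL: 8>4, CR: 7>1, R: 3>-1.
Nothing dominates M: U at L (7>2); D at L (7>5).
M strictly dominates D — L: 7>5, CL: 8>6, CR: 7>2, R: 3>1.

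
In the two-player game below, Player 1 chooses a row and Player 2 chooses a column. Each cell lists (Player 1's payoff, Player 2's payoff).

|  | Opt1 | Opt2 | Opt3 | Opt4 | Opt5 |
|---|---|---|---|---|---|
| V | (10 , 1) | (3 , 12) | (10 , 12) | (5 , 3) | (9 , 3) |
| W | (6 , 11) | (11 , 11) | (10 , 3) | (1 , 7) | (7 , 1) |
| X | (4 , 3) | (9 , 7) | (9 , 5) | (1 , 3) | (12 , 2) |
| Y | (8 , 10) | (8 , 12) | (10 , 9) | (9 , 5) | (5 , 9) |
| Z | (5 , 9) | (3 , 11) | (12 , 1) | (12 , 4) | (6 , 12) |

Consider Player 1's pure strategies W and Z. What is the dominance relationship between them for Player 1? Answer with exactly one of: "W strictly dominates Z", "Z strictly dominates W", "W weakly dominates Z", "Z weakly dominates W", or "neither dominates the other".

Compare W to Z across each opponent action: Opt1: 6>5, Opt2: 11>3, Opt3: 10<12, Opt4: 1<12, Opt5: 7>6.
W does better at Opt1, Opt2, Opt5 but worse at Opt3, Opt4; neither strategy dominates the other.

neither dominates the other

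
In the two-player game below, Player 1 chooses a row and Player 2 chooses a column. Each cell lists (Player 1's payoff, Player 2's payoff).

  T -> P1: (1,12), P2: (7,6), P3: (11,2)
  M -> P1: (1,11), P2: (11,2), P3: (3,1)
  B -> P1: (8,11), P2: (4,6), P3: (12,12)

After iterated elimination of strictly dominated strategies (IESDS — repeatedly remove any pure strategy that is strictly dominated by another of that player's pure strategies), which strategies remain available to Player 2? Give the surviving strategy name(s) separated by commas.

Column P2 is eliminated: P1 beats it against every remaining row (T: 12>6, M: 11>2, B: 11>6).
For Player 1, B strictly dominates T on the remaining columns (P1: 8>1, P3: 12>11); eliminate T.
For Player 1, B strictly dominates M on the remaining columns (P1: 8>1, P3: 12>3); eliminate M.
Player 2's strategy P1 is strictly dominated by P3 (B: 12>11) and is removed.
Among the remaining strategies, none is strictly dominated by another pure strategy of the same player, so the elimination stops.
Surviving strategies — Player 1: {B}; Player 2: {P3}.

P3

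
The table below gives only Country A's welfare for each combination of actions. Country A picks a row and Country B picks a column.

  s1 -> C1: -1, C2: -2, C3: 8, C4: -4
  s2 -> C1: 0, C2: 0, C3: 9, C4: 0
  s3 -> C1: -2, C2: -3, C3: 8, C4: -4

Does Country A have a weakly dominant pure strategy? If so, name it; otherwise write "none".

s2

s2 vs s1: C1: 0>-1, C2: 0>-2, C3: 9>8, C4: 0>-4.
s2 vs s3: C1: 0>-2, C2: 0>-3, C3: 9>8, C4: 0>-4.
s2 is at least as good as every other strategy against every opponent action, so it is weakly dominant.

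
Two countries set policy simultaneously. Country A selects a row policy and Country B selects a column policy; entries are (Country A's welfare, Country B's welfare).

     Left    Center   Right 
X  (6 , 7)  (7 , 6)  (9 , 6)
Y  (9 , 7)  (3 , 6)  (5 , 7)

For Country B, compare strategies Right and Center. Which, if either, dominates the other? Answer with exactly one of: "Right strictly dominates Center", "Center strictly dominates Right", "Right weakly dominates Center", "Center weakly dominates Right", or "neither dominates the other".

Right's payoffs vs Center's, by Country A's action — X: 6=6, Y: 7>6.
Right is at least as good everywhere and strictly better somewhere (tied only at X), so Right weakly but not strictly dominates Center.

Right weakly dominates Center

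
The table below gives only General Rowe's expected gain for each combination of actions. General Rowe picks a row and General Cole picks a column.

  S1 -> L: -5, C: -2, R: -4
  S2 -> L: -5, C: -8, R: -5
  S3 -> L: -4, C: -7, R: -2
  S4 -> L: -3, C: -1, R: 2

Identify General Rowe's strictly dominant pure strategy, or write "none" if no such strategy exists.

S4 vs S1: L: -3>-5, C: -1>-2, R: 2>-4.
S4 vs S2: L: -3>-5, C: -1>-8, R: 2>-5.
S4 vs S3: L: -3>-4, C: -1>-7, R: 2>-2.
S4 strictly beats every other strategy against every opponent action, so it is strictly dominant.

S4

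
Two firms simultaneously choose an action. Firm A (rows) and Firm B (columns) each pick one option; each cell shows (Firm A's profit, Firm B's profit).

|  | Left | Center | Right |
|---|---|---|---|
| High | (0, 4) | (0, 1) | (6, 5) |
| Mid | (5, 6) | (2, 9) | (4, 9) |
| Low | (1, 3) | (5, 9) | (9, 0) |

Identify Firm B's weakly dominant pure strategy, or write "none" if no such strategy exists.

none

Left fails to dominate Center at Mid (6<9).
Center fails to dominate Left at High (1<4).
Right fails to dominate Left at Low (0<3).
No single strategy dominates all the others.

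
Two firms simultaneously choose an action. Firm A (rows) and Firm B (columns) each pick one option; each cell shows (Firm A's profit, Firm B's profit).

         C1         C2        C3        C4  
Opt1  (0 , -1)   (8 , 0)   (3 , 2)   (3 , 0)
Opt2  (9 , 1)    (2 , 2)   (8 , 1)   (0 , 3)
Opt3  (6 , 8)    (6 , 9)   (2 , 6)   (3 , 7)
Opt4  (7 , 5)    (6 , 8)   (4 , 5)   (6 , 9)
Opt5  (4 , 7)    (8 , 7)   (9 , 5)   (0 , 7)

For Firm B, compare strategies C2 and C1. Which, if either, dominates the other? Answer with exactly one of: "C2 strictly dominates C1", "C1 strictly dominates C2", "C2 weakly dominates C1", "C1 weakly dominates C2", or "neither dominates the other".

C2 weakly dominates C1

Compare C2 to C1 across each choice by Firm A: Opt1: 0>-1, Opt2: 2>1, Opt3: 9>8, Opt4: 8>5, Opt5: 7=7.
C2 is at least as good everywhere and strictly better somewhere (tied only at Opt5), so C2 weakly but not strictly dominates C1.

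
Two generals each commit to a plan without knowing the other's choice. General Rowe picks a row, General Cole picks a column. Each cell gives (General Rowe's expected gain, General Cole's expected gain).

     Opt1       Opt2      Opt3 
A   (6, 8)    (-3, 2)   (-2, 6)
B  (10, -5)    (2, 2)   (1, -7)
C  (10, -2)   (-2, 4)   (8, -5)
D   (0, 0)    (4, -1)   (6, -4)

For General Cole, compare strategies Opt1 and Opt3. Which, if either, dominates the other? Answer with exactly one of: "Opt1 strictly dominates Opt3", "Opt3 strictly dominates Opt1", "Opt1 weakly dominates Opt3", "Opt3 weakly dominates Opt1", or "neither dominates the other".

Opt1 strictly dominates Opt3

Compare Opt1 to Opt3 across each opponent action: A: 8>6, B: -5>-7, C: -2>-5, D: 0>-4.
Every comparison favours Opt1, so Opt1 strictly dominates Opt3.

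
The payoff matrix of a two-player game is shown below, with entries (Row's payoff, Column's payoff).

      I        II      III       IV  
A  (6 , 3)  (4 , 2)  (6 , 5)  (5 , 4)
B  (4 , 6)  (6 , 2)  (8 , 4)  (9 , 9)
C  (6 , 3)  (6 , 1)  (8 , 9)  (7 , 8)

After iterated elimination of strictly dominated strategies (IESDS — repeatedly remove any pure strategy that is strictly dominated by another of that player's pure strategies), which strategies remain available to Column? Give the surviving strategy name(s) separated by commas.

III, IV

Column I is eliminated: IV beats it against every remaining row (A: 4>3, B: 9>6, C: 8>3).
Row A is eliminated: B beats it against every remaining column (II: 6>4, III: 8>6, IV: 9>5).
Column's strategy II is strictly dominated by III (B: 4>2, C: 9>1) and is removed.
Among the remaining strategies, none is strictly dominated by another pure strategy of the same player, so the elimination stops.
Surviving strategies — Row: {B, C}; Column: {III, IV}.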